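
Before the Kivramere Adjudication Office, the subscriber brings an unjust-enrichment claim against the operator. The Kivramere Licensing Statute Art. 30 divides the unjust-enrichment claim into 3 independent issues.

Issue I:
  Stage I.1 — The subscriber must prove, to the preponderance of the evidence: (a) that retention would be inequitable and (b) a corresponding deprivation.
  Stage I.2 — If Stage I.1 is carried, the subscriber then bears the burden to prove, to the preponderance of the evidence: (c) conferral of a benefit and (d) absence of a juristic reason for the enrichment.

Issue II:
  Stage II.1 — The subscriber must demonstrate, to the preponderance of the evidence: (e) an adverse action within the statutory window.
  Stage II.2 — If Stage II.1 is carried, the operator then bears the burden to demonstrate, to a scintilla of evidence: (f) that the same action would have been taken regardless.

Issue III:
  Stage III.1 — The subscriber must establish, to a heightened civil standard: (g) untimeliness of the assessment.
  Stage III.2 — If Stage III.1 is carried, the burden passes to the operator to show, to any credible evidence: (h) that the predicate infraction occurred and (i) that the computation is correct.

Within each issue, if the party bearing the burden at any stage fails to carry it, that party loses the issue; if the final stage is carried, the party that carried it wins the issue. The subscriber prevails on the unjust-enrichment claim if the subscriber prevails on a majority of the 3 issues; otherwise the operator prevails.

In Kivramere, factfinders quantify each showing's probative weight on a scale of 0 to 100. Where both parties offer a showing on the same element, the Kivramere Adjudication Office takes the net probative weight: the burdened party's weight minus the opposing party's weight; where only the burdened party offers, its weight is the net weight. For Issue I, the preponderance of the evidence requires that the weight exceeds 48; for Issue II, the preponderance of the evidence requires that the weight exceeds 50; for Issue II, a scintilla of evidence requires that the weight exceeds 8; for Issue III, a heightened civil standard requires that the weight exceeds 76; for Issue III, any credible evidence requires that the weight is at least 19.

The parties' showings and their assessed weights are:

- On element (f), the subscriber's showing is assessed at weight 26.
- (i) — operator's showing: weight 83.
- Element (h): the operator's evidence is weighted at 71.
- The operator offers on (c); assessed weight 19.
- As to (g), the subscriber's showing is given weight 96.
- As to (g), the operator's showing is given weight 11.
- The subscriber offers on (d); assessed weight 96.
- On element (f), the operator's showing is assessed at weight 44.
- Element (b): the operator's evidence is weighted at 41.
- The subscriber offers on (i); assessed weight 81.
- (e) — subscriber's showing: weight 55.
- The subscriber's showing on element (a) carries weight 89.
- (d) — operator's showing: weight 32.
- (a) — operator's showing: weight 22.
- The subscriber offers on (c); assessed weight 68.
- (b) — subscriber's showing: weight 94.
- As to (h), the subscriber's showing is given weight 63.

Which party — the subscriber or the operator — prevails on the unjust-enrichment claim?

subscriber

— Issue I —
Stage I.1 (subscriber, the preponderance of the evidence, weight exceeds 48): (a) net 89−22=67 > 48 — meets; (b) net 94−41=53 > 48 — meets.
  Stage I.1 carried; the burden remains with the subscriber.
Stage I.2 (subscriber, the preponderance of the evidence, weight exceeds 48): (c) net 68−19=49 > 48 — meets; (d) net 96−32=64 > 48 — meets.
  All elements met at the final stage.
All stages carried — the subscriber prevails on this issue.
— Issue II —
At Stage II.1 the subscriber must meet the preponderance of the evidence (weight exceeds 50): on (e) the weight is 55, > 50, so (e) meets the standard.
  Stage II.1 carried; the burden shifts to the operator.
At Stage II.2 the operator must meet a scintilla of evidence (weight exceeds 8): on (f) the weight is 44 less the opposing 26 gives net 18, which does exceed 8, so (f) meets the standard.
  The operator carries the last stage.
Every stage carried; the operator prevails on this issue.
— Issue III —
At Stage III.1 the subscriber must meet a heightened civil standard (weight exceeds 76): on (g) the weight is 96 less the opposing 11 gives net 85, which does exceed 76, so (g) meets the standard.
  Stage III.1 is satisfied; the onus moves to the operator.
At Stage III.2 the operator must meet any credible evidence (weight is at least 19): on (h) the weight is 71 less the opposing 63 gives net 8, which does not reach 19, so (h) does not meet the standard; on (i) the weight is 83 less the opposing 81 gives net 2, which does not reach 19, so (i) does not meet the standard.
  Stage III.2 not carried; the operator fails its burden.
The analysis ends at Stage III.2; the subscriber prevails on this issue.
Per-issue: Issue I → subscriber; Issue II → operator; Issue III → subscriber. The subscriber must prevail on a majority of issues; overall, the subscriber prevails.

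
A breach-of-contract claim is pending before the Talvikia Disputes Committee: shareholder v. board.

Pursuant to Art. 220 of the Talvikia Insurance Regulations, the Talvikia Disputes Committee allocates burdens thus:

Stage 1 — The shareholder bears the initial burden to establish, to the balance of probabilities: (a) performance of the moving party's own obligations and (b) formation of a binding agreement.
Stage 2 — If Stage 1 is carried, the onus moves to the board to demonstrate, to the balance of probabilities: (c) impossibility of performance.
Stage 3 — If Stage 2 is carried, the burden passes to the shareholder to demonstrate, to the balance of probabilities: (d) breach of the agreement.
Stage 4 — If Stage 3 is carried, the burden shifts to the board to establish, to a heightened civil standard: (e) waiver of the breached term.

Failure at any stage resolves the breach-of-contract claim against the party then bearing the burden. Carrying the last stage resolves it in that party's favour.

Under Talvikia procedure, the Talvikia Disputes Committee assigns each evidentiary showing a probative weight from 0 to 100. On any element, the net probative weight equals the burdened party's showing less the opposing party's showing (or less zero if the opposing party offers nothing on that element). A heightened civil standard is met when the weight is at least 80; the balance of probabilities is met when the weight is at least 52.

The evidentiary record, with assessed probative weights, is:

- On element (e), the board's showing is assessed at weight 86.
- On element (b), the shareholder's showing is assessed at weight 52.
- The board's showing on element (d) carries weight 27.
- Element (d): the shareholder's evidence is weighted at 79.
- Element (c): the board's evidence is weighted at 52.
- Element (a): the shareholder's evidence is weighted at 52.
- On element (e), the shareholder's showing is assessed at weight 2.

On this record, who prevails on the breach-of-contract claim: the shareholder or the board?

board

At Stage 1 the shareholder must meet the balance of probabilities (weight is at least 52): on (a) the weight is 52, ≥ 52, so (a) meets the standard; on (b) the weight is 52, which does reach 52, so (b) meets the standard.
  All elements met. The burden passes to the board.
At Stage 2 the board must meet the balance of probabilities (weight is at least 52): on (c) the weight is 52, ≥ 52, so (c) meets the standard.
  The board carries Stage 2; the shareholder now bears the burden.
At Stage 3 the shareholder must meet the balance of probabilities (weight is at least 52): on (d) the weight is 79 less the opposing 27 gives net 52, ≥ 52, so (d) meets the standard.
  All elements met. The burden passes to the board.
At Stage 4 the board must meet a heightened civil standard (weight is at least 80): on (e) the weight is 86 less the opposing 2 gives net 84, which does reach 80, so (e) meets the standard.
  All elements met at the final stage.
Every stage carried; the board prevails.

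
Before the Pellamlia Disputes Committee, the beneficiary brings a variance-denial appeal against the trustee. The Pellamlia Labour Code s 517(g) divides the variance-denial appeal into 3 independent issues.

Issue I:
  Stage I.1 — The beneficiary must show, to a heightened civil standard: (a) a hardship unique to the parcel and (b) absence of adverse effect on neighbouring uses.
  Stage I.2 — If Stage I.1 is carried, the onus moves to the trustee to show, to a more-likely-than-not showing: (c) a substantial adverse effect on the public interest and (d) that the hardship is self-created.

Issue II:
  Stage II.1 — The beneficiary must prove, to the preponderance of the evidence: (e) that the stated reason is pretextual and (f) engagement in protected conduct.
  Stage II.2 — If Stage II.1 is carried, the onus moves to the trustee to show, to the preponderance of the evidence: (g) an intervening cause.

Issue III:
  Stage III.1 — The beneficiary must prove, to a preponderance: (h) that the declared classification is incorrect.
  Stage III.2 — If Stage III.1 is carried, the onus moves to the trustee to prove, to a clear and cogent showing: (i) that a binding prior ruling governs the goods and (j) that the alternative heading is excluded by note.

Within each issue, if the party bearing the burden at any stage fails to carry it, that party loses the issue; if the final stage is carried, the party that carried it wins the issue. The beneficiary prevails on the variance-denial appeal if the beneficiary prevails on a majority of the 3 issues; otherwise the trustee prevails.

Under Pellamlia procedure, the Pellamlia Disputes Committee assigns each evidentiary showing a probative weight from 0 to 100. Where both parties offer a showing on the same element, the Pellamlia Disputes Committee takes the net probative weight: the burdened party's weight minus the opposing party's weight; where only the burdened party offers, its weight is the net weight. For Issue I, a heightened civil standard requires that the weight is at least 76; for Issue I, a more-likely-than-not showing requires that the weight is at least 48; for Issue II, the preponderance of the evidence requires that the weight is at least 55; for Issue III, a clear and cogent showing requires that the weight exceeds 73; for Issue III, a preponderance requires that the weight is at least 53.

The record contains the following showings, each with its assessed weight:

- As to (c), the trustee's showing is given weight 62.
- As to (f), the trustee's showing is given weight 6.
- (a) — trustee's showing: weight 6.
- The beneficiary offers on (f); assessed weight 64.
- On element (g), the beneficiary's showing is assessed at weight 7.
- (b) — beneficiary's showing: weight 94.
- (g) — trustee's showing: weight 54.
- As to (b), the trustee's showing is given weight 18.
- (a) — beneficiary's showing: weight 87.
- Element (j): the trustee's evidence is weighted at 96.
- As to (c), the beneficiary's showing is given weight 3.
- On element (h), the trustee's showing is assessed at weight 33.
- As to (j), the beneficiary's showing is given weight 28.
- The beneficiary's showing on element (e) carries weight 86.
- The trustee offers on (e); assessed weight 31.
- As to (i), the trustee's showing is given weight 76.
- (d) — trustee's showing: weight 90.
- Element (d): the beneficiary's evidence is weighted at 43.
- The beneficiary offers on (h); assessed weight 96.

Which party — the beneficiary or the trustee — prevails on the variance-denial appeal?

beneficiary

— Issue I —
Stage I.1 — burden on beneficiary; standard: a heightened civil standard (weight is at least 76).
    (a): 87 − 6 = 81 ≥ 76 [met]
    (b): 94 − 18 = 76 ≥ 76 [met]
  The beneficiary carries Stage I.1; the trustee now bears the burden.
Stage I.2 — burden on trustee; standard: a more-likely-than-not showing (weight is at least 48).
    (c): 62 − 3 = 59 ≥ 48 [met]
    (d): 90 − 43 = 47 < 48 [not met]
  Stage I.2 not carried; the trustee fails its burden.
So the beneficiary prevails on this issue.
— Issue II —
Stage II.1 — burden on beneficiary; standard: the preponderance of the evidence (weight is at least 55).
    (e): 86 − 31 = 55 ≥ 55 [met]
    (f): 64 − 6 = 58 ≥ 55 [met]
  Stage II.1 is satisfied; the onus moves to the trustee.
Stage II.2 — burden on trustee; standard: the preponderance of the evidence (weight is at least 55).
    (g): 54 − 7 = 47 < 55 [not met]
  Not every element is met, so the trustee fails to carry Stage II.2.
The beneficiary prevails on this issue.
— Issue III —
Stage III.1 — burden on beneficiary; standard: a preponderance (weight is at least 53).
    (h): 96 − 33 = 63 ≥ 53 [met]
  Stage III.1 carried; the burden shifts to the trustee.
Stage III.2 — burden on trustee; standard: a clear and cogent showing (weight exceeds 73).
    (i): 76 > 73 [met]
    (j): 96 − 28 = 68 ≤ 73 [not met]
  Not every element is met, so the trustee fails to carry Stage III.2.
So the beneficiary prevails on this issue.
Per-issue: Issue I → beneficiary; Issue II → beneficiary; Issue III → beneficiary. The beneficiary must prevail on a majority of issues; overall, the beneficiary prevails.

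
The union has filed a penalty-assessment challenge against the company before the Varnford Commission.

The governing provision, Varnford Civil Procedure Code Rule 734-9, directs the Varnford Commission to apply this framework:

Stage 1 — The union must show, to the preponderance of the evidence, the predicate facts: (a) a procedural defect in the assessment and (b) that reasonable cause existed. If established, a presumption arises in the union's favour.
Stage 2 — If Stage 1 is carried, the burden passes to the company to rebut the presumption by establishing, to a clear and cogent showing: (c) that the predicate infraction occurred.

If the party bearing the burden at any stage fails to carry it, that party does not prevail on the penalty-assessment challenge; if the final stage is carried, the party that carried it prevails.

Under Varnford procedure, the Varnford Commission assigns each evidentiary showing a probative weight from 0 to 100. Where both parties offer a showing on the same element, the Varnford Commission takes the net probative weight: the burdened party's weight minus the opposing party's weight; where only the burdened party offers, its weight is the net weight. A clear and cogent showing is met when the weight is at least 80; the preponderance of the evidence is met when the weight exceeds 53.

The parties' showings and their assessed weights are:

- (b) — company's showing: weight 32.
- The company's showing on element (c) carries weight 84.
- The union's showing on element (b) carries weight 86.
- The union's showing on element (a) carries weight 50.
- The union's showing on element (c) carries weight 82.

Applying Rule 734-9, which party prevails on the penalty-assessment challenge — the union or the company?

company

At Stage 1 the union must meet the preponderance of the evidence (weight exceeds 53): on (a) the weight is 50, ≤ 53, so (a) does not meet the standard; on (b) the weight is 86 less the opposing 32 gives net 54, > 53, so (b) meets the standard.
  Stage 1 not carried; the union fails its burden.
The company prevails.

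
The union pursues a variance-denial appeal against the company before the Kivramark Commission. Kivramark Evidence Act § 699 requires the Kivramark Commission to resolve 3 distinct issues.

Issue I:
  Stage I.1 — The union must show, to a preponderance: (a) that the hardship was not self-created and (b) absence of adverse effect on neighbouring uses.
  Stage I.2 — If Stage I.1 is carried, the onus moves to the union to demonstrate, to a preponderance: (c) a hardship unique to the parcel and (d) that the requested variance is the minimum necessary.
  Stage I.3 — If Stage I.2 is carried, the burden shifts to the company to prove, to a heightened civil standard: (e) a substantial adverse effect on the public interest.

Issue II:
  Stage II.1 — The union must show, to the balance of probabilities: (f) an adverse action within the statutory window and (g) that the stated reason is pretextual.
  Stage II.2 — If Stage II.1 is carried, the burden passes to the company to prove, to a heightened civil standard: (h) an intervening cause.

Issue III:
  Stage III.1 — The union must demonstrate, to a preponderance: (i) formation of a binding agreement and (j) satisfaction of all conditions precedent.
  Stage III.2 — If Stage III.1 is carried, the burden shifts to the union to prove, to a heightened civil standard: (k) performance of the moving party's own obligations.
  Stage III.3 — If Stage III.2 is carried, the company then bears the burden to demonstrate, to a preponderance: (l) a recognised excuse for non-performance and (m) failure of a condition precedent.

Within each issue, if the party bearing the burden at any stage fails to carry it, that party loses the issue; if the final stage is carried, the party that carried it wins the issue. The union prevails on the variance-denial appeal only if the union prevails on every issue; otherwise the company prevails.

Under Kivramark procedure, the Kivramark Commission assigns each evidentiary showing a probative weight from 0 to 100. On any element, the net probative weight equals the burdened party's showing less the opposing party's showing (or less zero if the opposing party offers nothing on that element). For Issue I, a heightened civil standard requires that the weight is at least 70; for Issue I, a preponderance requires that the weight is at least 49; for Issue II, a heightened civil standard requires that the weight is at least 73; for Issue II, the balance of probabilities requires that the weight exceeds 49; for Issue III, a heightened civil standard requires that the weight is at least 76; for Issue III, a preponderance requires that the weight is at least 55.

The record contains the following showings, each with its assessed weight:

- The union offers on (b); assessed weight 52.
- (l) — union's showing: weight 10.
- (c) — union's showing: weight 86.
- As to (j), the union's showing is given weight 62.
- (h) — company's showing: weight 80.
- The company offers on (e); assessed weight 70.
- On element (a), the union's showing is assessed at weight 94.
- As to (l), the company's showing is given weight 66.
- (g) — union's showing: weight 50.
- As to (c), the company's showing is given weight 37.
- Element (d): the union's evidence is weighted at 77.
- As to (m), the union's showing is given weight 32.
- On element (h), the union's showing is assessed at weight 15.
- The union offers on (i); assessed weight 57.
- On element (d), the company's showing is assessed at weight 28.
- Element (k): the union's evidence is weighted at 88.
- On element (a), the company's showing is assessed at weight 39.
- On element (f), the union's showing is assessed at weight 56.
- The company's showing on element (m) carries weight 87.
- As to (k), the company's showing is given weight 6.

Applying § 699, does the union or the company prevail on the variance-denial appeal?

— Issue I —
Stage I.1 (union, a preponderance, weight is at least 49): (a) net 94−39=55 ≥ 49 — meets; (b) 52 ≥ 49 — meets.
  All elements met. The union retains the burden for Stage I.2.
Stage I.2 (union, a preponderance, weight is at least 49): (c) net 86−37=49 ≥ 49 — meets; (d) net 77−28=49 ≥ 49 — meets.
  All elements met. The burden passes to the company.
Stage I.3 (company, a heightened civil standard, weight is at least 70): (e) 70 ≥ 70 — meets.
  Stage I.3 carried; the final stage is satisfied.
Every stage carried; the company prevails on this issue.
— Issue II —
Stage II.1 (union, the balance of probabilities, weight exceeds 49): (f) 56 > 49 — meets; (g) 50 > 49 — meets.
  Stage II.1 is satisfied; the onus moves to the company.
Stage II.2 (company, a heightened civil standard, weight is at least 73): (h) net 80−15=65 < 73 — fails.
  Stage II.2 not carried; the company fails its burden.
So the union prevails on this issue.
— Issue III —
Stage III.1 (union, a preponderance, weight is at least 55): (i) 57 ≥ 55 — meets; (j) 62 ≥ 55 — meets.
  Stage III.1 is satisfied; the union continues to bear the burden.
Stage III.2 (union, a heightened civil standard, weight is at least 76): (k) net 88−6=82 ≥ 76 — meets.
  All elements met. The burden passes to the company.
Stage III.3 (company, a preponderance, weight is at least 55): (l) net 66−10=56 ≥ 55 — meets; (m) net 87−32=55 ≥ 55 — meets.
  The company carries the last stage.
Every stage carried; the company prevails on this issue.
Per-issue: Issue I → company; Issue II → union; Issue III → company. The union must prevail on every issue; overall, the company prevails.

company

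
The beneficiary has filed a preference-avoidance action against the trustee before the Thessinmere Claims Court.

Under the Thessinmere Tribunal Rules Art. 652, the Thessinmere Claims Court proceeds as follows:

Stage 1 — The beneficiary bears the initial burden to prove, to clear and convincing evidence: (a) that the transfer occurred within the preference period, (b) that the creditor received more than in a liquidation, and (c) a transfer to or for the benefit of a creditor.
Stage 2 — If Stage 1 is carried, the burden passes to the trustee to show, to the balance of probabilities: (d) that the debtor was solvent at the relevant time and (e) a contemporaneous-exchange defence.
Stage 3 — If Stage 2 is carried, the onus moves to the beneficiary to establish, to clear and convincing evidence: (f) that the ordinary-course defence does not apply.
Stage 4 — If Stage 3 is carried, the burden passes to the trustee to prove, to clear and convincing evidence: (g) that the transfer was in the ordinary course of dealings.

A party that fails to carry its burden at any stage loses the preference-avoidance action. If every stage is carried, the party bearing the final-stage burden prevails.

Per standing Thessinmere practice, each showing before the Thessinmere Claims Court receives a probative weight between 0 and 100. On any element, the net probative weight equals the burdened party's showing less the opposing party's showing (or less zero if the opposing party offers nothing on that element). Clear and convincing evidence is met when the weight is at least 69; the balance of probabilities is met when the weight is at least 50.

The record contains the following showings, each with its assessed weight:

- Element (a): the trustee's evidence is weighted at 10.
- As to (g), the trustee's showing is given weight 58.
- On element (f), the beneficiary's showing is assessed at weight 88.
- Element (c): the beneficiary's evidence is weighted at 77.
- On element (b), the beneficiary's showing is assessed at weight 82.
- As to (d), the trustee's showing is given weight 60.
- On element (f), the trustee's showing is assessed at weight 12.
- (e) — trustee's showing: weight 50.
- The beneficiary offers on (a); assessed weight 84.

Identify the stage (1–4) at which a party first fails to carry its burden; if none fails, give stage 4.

Stage 1 — burden on beneficiary; standard: clear and convincing evidence (weight is at least 69).
    (a): 84 − 10 = 74 ≥ 69 [met]
    (b): 82 ≥ 69 [met]
    (c): 77 ≥ 69 [met]
  The beneficiary carries Stage 1; the trustee now bears the burden.
Stage 2 — burden on trustee; standard: the balance of probabilities (weight is at least 50).
    (d): 60 ≥ 50 [met]
    (e): 50 ≥ 50 [met]
  Stage 2 is satisfied; the onus moves to the beneficiary.
Stage 3 — burden on beneficiary; standard: clear and convincing evidence (weight is at least 69).
    (f): 88 − 12 = 76 ≥ 69 [met]
  Stage 3 carried; the burden shifts to the trustee.
Stage 4 — burden on trustee; standard: clear and convincing evidence (weight is at least 69).
    (g): 58 < 69 [not met]
  Stage 4 not carried; the trustee fails its burden.
The analysis ends at Stage 4; the beneficiary prevails.

stage 4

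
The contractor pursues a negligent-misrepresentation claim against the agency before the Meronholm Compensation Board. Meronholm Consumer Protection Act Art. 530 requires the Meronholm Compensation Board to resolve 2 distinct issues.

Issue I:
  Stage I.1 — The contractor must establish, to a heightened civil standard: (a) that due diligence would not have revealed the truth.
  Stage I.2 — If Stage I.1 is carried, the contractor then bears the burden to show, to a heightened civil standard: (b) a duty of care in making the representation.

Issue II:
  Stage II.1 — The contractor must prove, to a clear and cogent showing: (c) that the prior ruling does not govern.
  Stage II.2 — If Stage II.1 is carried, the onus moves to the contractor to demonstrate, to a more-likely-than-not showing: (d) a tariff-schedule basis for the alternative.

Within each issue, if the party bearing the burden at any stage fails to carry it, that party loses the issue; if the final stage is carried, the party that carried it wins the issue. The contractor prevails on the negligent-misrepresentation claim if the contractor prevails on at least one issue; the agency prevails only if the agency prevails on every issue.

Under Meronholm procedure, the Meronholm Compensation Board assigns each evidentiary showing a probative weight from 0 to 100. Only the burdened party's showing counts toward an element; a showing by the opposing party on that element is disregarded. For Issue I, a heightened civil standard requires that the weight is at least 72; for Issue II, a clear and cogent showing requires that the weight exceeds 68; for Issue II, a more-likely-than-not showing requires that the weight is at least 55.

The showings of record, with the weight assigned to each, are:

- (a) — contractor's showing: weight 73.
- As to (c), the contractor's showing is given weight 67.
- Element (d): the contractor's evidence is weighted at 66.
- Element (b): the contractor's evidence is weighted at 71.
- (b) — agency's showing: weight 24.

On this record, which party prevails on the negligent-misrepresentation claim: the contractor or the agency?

— Issue I —
At Stage I.1 the contractor must meet a heightened civil standard (weight is at least 72): on (a) the weight is 73, ≥ 72, so (a) meets the standard.
  Stage I.1 is satisfied; the contractor continues to bear the burden.
At Stage I.2 the contractor must meet a heightened civil standard (weight is at least 72): on (b) the weight is 71 (the agency's 24 is given no effect), which does not reach 72, so (b) does not meet the standard.
  Stage I.2 not carried; the contractor fails its burden.
So the agency prevails on this issue.
— Issue II —
At Stage II.1 the contractor must meet a clear and cogent showing (weight exceeds 68): on (c) the weight is 67, ≤ 68, so (c) does not meet the standard.
  Not every element is met, so the contractor fails to carry Stage II.1.
The analysis ends at Stage II.1; the agency prevails on this issue.
Per-issue: Issue I → agency; Issue II → agency. The contractor must prevail on at least one issue; overall, the agency prevails.

agency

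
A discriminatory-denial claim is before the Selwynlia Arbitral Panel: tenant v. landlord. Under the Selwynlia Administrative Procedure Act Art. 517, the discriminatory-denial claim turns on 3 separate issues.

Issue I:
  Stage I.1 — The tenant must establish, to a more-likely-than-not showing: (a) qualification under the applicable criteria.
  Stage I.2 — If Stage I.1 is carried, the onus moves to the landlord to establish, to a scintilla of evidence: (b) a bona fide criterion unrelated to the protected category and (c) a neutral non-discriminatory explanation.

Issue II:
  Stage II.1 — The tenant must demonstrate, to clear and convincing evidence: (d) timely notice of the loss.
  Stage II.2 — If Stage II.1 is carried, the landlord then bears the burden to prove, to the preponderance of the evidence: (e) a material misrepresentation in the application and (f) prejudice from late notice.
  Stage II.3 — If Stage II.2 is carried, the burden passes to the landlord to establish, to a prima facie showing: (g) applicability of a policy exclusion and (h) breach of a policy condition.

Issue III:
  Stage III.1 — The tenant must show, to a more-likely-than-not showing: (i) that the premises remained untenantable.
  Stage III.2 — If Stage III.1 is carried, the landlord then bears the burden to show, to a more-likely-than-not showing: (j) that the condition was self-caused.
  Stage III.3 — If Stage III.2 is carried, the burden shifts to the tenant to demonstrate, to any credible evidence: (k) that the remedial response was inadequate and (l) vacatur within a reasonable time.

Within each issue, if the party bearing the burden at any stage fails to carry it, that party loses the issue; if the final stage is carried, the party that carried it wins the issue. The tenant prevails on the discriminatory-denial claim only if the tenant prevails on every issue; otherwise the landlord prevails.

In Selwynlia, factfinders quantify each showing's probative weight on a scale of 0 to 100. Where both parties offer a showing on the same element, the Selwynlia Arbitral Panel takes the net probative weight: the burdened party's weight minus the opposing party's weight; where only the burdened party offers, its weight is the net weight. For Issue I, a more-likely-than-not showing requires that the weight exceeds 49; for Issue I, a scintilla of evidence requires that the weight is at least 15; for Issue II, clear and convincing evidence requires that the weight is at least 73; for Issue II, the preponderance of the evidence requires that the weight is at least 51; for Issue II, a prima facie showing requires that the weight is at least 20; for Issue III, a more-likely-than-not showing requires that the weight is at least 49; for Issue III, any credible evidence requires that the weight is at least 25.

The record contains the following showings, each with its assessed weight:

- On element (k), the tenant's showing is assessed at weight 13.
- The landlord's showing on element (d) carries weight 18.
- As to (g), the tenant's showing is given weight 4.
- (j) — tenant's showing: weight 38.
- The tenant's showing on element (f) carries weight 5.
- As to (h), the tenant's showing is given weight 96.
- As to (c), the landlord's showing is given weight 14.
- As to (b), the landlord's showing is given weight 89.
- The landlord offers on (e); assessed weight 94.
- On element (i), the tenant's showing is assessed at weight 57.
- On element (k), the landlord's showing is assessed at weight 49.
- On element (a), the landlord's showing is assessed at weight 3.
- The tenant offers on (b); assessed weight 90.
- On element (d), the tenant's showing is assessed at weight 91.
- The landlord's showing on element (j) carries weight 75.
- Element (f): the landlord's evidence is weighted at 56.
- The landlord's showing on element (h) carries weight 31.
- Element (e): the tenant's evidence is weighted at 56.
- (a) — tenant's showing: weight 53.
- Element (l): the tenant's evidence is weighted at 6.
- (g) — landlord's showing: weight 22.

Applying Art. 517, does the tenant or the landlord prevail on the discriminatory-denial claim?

— Issue I —
At Stage I.1 the tenant must meet a more-likely-than-not showing (weight exceeds 49): on (a) the weight is 53 less the opposing 3 gives net 50, > 49, so (a) meets the standard.
  The tenant carries Stage I.1; the landlord now bears the burden.
At Stage I.2 the landlord must meet a scintilla of evidence (weight is at least 15): on (b) the weight is 89 less the opposing 90 gives net -1, which does not reach 15, so (b) does not meet the standard; on (c) the weight is 14, which does not reach 15, so (c) does not meet the standard.
  The landlord does not carry Stage I.2.
The tenant prevails on this issue.
— Issue II —
Stage II.1 (tenant, clear and convincing evidence, weight is at least 73): (d) net 91−18=73 ≥ 73 — meets.
  All elements met. The burden passes to the landlord.
Stage II.2 (landlord, the preponderance of the evidence, weight is at least 51): (e) net 94−56=38 < 51 — fails; (f) net 56−5=51 ≥ 51 — meets.
  Stage II.2 not carried; the landlord fails its burden.
So the tenant prevails on this issue.
— Issue III —
At Stage III.1 the tenant must meet a more-likely-than-not showing (weight is at least 49): on (i) the weight is 57, ≥ 49, so (i) meets the standard.
  Stage III.1 is satisfied; the onus moves to the landlord.
At Stage III.2 the landlord must meet a more-likely-than-not showing (weight is at least 49): on (j) the weight is 75 less the opposing 38 gives net 37, < 49, so (j) does not meet the standard.
  Stage III.2 not carried; the landlord fails its burden.
The tenant prevails on this issue.
Per-issue: Issue I → tenant; Issue II → tenant; Issue III → tenant. The tenant must prevail on every issue; overall, the tenant prevails.

tenant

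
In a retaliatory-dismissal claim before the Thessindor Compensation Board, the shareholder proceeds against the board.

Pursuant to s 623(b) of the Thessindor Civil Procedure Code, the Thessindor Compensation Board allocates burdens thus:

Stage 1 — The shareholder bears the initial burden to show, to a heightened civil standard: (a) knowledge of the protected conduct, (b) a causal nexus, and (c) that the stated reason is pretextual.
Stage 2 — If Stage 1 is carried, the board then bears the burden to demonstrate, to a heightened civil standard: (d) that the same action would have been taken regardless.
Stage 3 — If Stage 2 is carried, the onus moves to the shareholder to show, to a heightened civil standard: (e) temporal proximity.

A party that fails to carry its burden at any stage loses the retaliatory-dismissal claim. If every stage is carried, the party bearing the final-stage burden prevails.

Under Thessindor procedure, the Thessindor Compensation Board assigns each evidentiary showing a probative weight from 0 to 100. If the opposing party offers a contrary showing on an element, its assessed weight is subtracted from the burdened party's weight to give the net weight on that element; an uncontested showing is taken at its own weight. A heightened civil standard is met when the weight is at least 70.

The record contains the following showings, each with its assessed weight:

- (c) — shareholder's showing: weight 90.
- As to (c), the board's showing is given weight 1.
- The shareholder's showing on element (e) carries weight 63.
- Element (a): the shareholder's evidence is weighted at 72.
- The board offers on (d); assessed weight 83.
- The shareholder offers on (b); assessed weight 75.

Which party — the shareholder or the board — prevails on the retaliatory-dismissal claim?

board

Stage 1 — burden on shareholder; standard: a heightened civil standard (weight is at least 70).
    (a): 72 ≥ 70 [met]
    (b): 75 ≥ 70 [met]
    (c): 90 − 1 = 89 ≥ 70 [met]
  Stage 1 is satisfied; the onus moves to the board.
Stage 2 — burden on board; standard: a heightened civil standard (weight is at least 70).
    (d): 83 ≥ 70 [met]
  Stage 2 carried; the burden shifts to the shareholder.
Stage 3 — burden on shareholder; standard: a heightened civil standard (weight is at least 70).
    (e): 63 < 70 [not met]
  The shareholder does not carry Stage 3.
The analysis ends at Stage 3; the board prevails.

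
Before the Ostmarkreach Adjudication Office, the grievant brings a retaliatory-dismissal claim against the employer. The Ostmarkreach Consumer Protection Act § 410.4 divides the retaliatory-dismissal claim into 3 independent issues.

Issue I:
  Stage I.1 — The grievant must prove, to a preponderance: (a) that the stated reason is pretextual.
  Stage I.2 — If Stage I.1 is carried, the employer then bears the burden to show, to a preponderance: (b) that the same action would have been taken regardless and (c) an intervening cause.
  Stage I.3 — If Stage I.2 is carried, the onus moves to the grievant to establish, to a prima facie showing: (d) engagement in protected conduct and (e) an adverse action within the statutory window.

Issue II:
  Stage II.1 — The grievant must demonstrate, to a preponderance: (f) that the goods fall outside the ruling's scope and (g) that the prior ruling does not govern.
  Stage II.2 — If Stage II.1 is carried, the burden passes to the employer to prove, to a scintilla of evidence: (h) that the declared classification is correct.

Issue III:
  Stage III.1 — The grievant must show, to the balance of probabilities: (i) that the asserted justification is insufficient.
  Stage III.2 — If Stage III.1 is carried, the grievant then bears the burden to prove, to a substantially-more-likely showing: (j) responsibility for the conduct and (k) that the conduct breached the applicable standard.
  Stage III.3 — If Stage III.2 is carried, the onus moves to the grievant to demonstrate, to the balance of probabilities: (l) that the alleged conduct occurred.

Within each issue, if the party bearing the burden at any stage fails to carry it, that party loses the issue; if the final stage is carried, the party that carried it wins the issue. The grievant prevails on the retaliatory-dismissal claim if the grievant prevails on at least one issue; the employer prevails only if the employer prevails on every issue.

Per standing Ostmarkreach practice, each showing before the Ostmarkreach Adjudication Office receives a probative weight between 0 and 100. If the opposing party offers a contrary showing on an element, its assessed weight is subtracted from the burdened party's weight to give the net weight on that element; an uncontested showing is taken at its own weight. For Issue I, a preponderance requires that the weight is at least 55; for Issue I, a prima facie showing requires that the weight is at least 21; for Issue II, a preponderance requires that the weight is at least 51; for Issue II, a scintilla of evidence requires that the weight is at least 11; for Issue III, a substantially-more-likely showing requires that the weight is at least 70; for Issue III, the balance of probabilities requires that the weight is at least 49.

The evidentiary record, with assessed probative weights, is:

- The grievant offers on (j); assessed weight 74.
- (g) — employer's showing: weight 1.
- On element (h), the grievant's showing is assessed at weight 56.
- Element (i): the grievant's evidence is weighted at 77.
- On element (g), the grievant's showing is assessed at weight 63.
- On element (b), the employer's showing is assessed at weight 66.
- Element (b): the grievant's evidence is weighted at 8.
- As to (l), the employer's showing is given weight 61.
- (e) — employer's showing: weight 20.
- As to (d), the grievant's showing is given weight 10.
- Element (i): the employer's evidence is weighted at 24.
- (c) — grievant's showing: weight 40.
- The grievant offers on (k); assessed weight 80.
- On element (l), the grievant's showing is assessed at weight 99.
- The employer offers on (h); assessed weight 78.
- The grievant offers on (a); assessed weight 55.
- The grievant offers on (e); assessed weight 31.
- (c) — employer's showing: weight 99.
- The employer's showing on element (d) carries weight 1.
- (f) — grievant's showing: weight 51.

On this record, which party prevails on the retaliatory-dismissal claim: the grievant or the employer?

— Issue I —
Stage I.1 — burden on grievant; standard: a preponderance (weight is at least 55).
    (a): 55 ≥ 55 [met]
  The grievant carries Stage I.1; the employer now bears the burden.
Stage I.2 — burden on employer; standard: a preponderance (weight is at least 55).
    (b): 66 − 8 = 58 ≥ 55 [met]
    (c): 99 − 40 = 59 ≥ 55 [met]
  The employer carries Stage I.2; the grievant now bears the burden.
Stage I.3 — burden on grievant; standard: a prima facie showing (weight is at least 21).
    (d): 10 − 1 = 9 < 21 [not met]
    (e): 31 − 20 = 11 < 21 [not met]
  Stage I.3 not carried; the grievant fails its burden.
The analysis ends at Stage I.3; the employer prevails on this issue.
— Issue II —
Stage II.1 (grievant, a preponderance, weight is at least 51): (f) 51 ≥ 51 — meets; (g) net 63−1=62 ≥ 51 — meets.
  The grievant carries Stage II.1; the employer now bears the burden.
Stage II.2 (employer, a scintilla of evidence, weight is at least 11): (h) net 78−56=22 ≥ 11 — meets.
  Stage II.2 carried; the final stage is satisfied.
Every stage carried; the employer prevails on this issue.
— Issue III —
Stage III.1 (grievant, the balance of probabilities, weight is at least 49): (i) net 77−24=53 ≥ 49 — meets.
  Stage III.1 carried; the burden remains with the grievant.
Stage III.2 (grievant, a substantially-more-likely showing, weight is at least 70): (j) 74 ≥ 70 — meets; (k) 80 ≥ 70 — meets.
  Stage III.2 is satisfied; the grievant continues to bear the burden.
Stage III.3 (grievant, the balance of probabilities, weight is at least 49): (l) net 99−61=38 < 49 — fails.
  The grievant does not carry Stage III.3.
So the employer prevails on this issue.
Per-issue: Issue I → employer; Issue II → employer; Issue III → employer. The grievant must prevail on at least one issue; overall, the employer prevails.

employer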